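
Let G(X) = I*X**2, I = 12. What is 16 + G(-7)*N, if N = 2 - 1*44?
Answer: -24680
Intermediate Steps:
G(X) = 12*X**2
N = -42 (N = 2 - 44 = -42)
16 + G(-7)*N = 16 + (12*(-7)**2)*(-42) = 16 + (12*49)*(-42) = 16 + 588*(-42) = 16 - 24696 = -24680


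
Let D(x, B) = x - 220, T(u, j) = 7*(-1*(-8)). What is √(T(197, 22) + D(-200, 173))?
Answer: 2*I*√91 ≈ 19.079*I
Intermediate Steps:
T(u, j) = 56 (T(u, j) = 7*8 = 56)
D(x, B) = -220 + x
√(T(197, 22) + D(-200, 173)) = √(56 + (-220 - 200)) = √(56 - 420) = √(-364) = 2*I*√91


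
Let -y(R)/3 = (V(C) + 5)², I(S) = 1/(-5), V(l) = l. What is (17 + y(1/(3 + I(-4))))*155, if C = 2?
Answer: -20150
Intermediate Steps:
I(S) = -⅕
y(R) = -147 (y(R) = -3*(2 + 5)² = -3*7² = -3*49 = -147)
(17 + y(1/(3 + I(-4))))*155 = (17 - 147)*155 = -130*155 = -20150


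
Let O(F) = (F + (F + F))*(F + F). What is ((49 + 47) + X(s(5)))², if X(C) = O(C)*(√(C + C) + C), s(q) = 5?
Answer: 940716 + 253800*√10 ≈ 1.7433e+6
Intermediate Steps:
O(F) = 6*F² (O(F) = (F + 2*F)*(2*F) = (3*F)*(2*F) = 6*F²)
X(C) = 6*C²*(C + √2*√C) (X(C) = (6*C²)*(√(C + C) + C) = (6*C²)*(√(2*C) + C) = (6*C²)*(√2*√C + C) = (6*C²)*(C + √2*√C) = 6*C²*(C + √2*√C))
((49 + 47) + X(s(5)))² = ((49 + 47) + (6*5³ + 6*√2*5^(5/2)))² = (96 + (6*125 + 6*√2*(25*√5)))² = (96 + (750 + 150*√10))² = (846 + 150*√10)²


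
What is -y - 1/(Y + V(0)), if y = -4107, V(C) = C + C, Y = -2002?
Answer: 8222215/2002 ≈ 4107.0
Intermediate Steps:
V(C) = 2*C
-y - 1/(Y + V(0)) = -1*(-4107) - 1/(-2002 + 2*0) = 4107 - 1/(-2002 + 0) = 4107 - 1/(-2002) = 4107 - 1*(-1/2002) = 4107 + 1/2002 = 8222215/2002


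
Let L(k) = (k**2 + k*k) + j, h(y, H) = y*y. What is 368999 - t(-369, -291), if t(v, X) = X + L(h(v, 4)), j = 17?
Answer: -37079266569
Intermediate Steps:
h(y, H) = y**2
L(k) = 17 + 2*k**2 (L(k) = (k**2 + k*k) + 17 = (k**2 + k**2) + 17 = 2*k**2 + 17 = 17 + 2*k**2)
t(v, X) = 17 + X + 2*v**4 (t(v, X) = X + (17 + 2*(v**2)**2) = X + (17 + 2*v**4) = 17 + X + 2*v**4)
368999 - t(-369, -291) = 368999 - (17 - 291 + 2*(-369)**4) = 368999 - (17 - 291 + 2*18539817921) = 368999 - (17 - 291 + 37079635842) = 368999 - 1*37079635568 = 368999 - 37079635568 = -37079266569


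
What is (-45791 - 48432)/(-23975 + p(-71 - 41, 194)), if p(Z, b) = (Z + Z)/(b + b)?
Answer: 9139631/2325631 ≈ 3.9300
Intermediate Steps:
p(Z, b) = Z/b (p(Z, b) = (2*Z)/((2*b)) = (2*Z)*(1/(2*b)) = Z/b)
(-45791 - 48432)/(-23975 + p(-71 - 41, 194)) = (-45791 - 48432)/(-23975 + (-71 - 41)/194) = -94223/(-23975 - 112*1/194) = -94223/(-23975 - 56/97) = -94223/(-2325631/97) = -94223*(-97/2325631) = 9139631/2325631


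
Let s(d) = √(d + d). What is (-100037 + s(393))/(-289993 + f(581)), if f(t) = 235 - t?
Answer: 14291/41477 - √786/290339 ≈ 0.34446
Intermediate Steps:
s(d) = √2*√d (s(d) = √(2*d) = √2*√d)
(-100037 + s(393))/(-289993 + f(581)) = (-100037 + √2*√393)/(-289993 + (235 - 1*581)) = (-100037 + √786)/(-289993 + (235 - 581)) = (-100037 + √786)/(-289993 - 346) = (-100037 + √786)/(-290339) = (-100037 + √786)*(-1/290339) = 14291/41477 - √786/290339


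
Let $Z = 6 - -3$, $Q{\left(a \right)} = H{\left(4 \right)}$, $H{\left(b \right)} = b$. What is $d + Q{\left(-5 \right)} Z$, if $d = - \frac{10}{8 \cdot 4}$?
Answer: $\frac{571}{16} \approx 35.688$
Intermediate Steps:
$Q{\left(a \right)} = 4$
$Z = 9$ ($Z = 6 + 3 = 9$)
$d = - \frac{5}{16}$ ($d = - \frac{10}{32} = \left(-10\right) \frac{1}{32} = - \frac{5}{16} \approx -0.3125$)
$d + Q{\left(-5 \right)} Z = - \frac{5}{16} + 4 \cdot 9 = - \frac{5}{16} + 36 = \frac{571}{16}$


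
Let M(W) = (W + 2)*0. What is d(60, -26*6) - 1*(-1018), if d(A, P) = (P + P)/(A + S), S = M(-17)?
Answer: 5064/5 ≈ 1012.8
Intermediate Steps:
M(W) = 0 (M(W) = (2 + W)*0 = 0)
S = 0
d(A, P) = 2*P/A (d(A, P) = (P + P)/(A + 0) = (2*P)/A = 2*P/A)
d(60, -26*6) - 1*(-1018) = 2*(-26*6)/60 - 1*(-1018) = 2*(-156)*(1/60) + 1018 = -26/5 + 1018 = 5064/5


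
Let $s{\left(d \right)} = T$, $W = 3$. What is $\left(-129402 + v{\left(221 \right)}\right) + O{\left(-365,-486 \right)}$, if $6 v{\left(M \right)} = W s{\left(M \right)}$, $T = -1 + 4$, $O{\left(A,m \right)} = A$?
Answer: $- \frac{259531}{2} \approx -1.2977 \cdot 10^{5}$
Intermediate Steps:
$T = 3$
$s{\left(d \right)} = 3$
$v{\left(M \right)} = \frac{3}{2}$ ($v{\left(M \right)} = \frac{3 \cdot 3}{6} = \frac{1}{6} \cdot 9 = \frac{3}{2}$)
$\left(-129402 + v{\left(221 \right)}\right) + O{\left(-365,-486 \right)} = \left(-129402 + \frac{3}{2}\right) - 365 = - \frac{258801}{2} - 365 = - \frac{259531}{2}$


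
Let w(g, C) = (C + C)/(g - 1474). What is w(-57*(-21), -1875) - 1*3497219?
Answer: -968725913/277 ≈ -3.4972e+6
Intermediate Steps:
w(g, C) = 2*C/(-1474 + g) (w(g, C) = (2*C)/(-1474 + g) = 2*C/(-1474 + g))
w(-57*(-21), -1875) - 1*3497219 = 2*(-1875)/(-1474 - 57*(-21)) - 1*3497219 = 2*(-1875)/(-1474 + 1197) - 3497219 = 2*(-1875)/(-277) - 3497219 = 2*(-1875)*(-1/277) - 3497219 = 3750/277 - 3497219 = -968725913/277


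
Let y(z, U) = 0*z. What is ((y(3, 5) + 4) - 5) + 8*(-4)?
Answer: -33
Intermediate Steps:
y(z, U) = 0
((y(3, 5) + 4) - 5) + 8*(-4) = ((0 + 4) - 5) + 8*(-4) = (4 - 5) - 32 = -1 - 32 = -33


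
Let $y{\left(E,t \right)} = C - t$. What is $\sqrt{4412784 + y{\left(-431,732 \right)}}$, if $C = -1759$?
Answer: $\sqrt{4410293} \approx 2100.1$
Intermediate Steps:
$y{\left(E,t \right)} = -1759 - t$
$\sqrt{4412784 + y{\left(-431,732 \right)}} = \sqrt{4412784 - 2491} = \sqrt{4410293}$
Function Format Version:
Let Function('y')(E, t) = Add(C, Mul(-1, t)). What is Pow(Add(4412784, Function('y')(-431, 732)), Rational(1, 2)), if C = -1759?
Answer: Pow(4410293, Rational(1, 2)) ≈ 2100.1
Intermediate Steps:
Function('y')(E, t) = Add(-1759, Mul(-1, t))
Pow(Add(4412784, Function('y')(-431, 732)), Rational(1, 2)) = Pow(Add(4412784, Add(-1759, Mul(-1, 732))), Rational(1, 2)) = Pow(Add(4412784, Add(-1759, -732)), Rational(1, 2)) = Pow(Add(4412784, -2491), Rational(1, 2)) = Pow(4410293, Rational(1, 2))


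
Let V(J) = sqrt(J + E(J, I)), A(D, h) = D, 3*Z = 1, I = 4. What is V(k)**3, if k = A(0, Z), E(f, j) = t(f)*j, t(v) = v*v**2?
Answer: 0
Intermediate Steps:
Z = 1/3 (Z = (1/3)*1 = 1/3 ≈ 0.33333)
t(v) = v**3
E(f, j) = j*f**3 (E(f, j) = f**3*j = j*f**3)
k = 0
V(J) = sqrt(J + 4*J**3)
V(k)**3 = (sqrt(0 + 4*0**3))**3 = (sqrt(0 + 4*0))**3 = (sqrt(0 + 0))**3 = (sqrt(0))**3 = 0**3 = 0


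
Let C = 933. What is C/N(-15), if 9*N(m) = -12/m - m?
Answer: 41985/79 ≈ 531.46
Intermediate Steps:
N(m) = -4/(3*m) - m/9 (N(m) = (-12/m - m)/9 = (-m - 12/m)/9 = -4/(3*m) - m/9)
C/N(-15) = 933/(((1/9)*(-12 - 1*(-15)**2)/(-15))) = 933/(((1/9)*(-1/15)*(-12 - 1*225))) = 933/(((1/9)*(-1/15)*(-12 - 225))) = 933/(((1/9)*(-1/15)*(-237))) = 933/(79/45) = 933*(45/79) = 41985/79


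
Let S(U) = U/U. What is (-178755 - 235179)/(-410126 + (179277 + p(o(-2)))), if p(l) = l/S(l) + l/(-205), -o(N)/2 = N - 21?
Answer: 84856470/47314661 ≈ 1.7934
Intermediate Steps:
o(N) = 42 - 2*N (o(N) = -2*(N - 21) = -2*(-21 + N) = 42 - 2*N)
S(U) = 1
p(l) = 204*l/205 (p(l) = l/1 + l/(-205) = l*1 + l*(-1/205) = l - l/205 = 204*l/205)
(-178755 - 235179)/(-410126 + (179277 + p(o(-2)))) = (-178755 - 235179)/(-410126 + (179277 + 204*(42 - 2*(-2))/205)) = -413934/(-410126 + (179277 + 204*(42 + 4)/205)) = -413934/(-410126 + (179277 + (204/205)*46)) = -413934/(-410126 + (179277 + 9384/205)) = -413934/(-410126 + 36761169/205) = -413934/(-47314661/205) = -413934*(-205/47314661) = 84856470/47314661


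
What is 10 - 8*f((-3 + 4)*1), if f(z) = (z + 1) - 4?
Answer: 26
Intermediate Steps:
f(z) = -3 + z (f(z) = (1 + z) - 4 = -3 + z)
10 - 8*f((-3 + 4)*1) = 10 - 8*(-3 + (-3 + 4)*1) = 10 - 8*(-3 + 1*1) = 10 - 8*(-3 + 1) = 10 - 8*(-2) = 10 + 16 = 26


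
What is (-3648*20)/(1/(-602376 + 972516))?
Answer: -27005414400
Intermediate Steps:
(-3648*20)/(1/(-602376 + 972516)) = -72960/(1/370140) = -72960/1/370140 = -72960*370140 = -27005414400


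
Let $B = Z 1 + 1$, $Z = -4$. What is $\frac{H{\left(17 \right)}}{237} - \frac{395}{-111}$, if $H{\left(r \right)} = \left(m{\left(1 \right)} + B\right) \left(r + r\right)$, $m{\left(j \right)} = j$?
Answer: $\frac{9563}{2923} \approx 3.2716$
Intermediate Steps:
$B = -3$ ($B = \left(-4\right) 1 + 1 = -4 + 1 = -3$)
$H{\left(r \right)} = - 4 r$ ($H{\left(r \right)} = \left(1 - 3\right) \left(r + r\right) = - 2 \cdot 2 r = - 4 r$)
$\frac{H{\left(17 \right)}}{237} - \frac{395}{-111} = \frac{\left(-4\right) 17}{237} - \frac{395}{-111} = \left(-68\right) \frac{1}{237} - - \frac{395}{111} = - \frac{68}{237} + \frac{395}{111} = \frac{9563}{2923}$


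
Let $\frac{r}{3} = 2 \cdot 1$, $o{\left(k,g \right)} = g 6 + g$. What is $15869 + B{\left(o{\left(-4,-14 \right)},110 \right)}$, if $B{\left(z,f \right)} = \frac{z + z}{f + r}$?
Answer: $\frac{460152}{29} \approx 15867.0$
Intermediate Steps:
$o{\left(k,g \right)} = 7 g$ ($o{\left(k,g \right)} = 6 g + g = 7 g$)
$r = 6$ ($r = 3 \cdot 2 \cdot 1 = 3 \cdot 2 = 6$)
$B{\left(z,f \right)} = \frac{2 z}{6 + f}$ ($B{\left(z,f \right)} = \frac{z + z}{f + 6} = \frac{2 z}{6 + f}$)
$15869 + B{\left(o{\left(-4,-14 \right)},110 \right)} = 15869 + \frac{2 \cdot 7 \left(-14\right)}{6 + 110} = 15869 + 2 \left(-98\right) \frac{1}{116} = 15869 - \frac{49}{29} = \frac{460152}{29}$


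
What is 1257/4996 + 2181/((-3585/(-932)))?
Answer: 3386611859/5970220 ≈ 567.25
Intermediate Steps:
1257/4996 + 2181/((-3585/(-932))) = 1257*(1/4996) + 2181/((-3585*(-1/932))) = 1257/4996 + 2181/(3585/932) = 1257/4996 + 2181*(932/3585) = 1257/4996 + 677564/1195 = 3386611859/5970220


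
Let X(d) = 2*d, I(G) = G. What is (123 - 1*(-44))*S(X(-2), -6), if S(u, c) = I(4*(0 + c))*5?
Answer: -20040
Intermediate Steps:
S(u, c) = 20*c (S(u, c) = (4*(0 + c))*5 = (4*c)*5 = 20*c)
(123 - 1*(-44))*S(X(-2), -6) = (123 - 1*(-44))*(20*(-6)) = (123 + 44)*(-120) = 167*(-120) = -20040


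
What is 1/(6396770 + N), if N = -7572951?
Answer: -1/1176181 ≈ -8.5021e-7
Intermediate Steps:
1/(6396770 + N) = 1/(6396770 - 7572951) = 1/(-1176181) = -1/1176181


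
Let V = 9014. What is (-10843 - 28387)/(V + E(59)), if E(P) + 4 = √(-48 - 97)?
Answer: -70692460/16236049 + 7846*I*√145/16236049 ≈ -4.354 + 0.005819*I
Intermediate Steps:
E(P) = -4 + I*√145 (E(P) = -4 + √(-48 - 97) = -4 + √(-145) = -4 + I*√145)
(-10843 - 28387)/(V + E(59)) = (-10843 - 28387)/(9014 + (-4 + I*√145)) = -39230/(9010 + I*√145)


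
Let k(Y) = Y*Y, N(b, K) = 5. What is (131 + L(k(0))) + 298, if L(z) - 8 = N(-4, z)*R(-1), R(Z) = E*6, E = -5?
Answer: 287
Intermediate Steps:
k(Y) = Y²
R(Z) = -30 (R(Z) = -5*6 = -30)
L(z) = -142 (L(z) = 8 + 5*(-30) = 8 - 150 = -142)
(131 + L(k(0))) + 298 = (131 - 142) + 298 = -11 + 298 = 287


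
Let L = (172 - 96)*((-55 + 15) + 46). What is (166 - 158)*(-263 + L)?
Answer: 1544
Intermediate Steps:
L = 456 (L = 76*(-40 + 46) = 76*6 = 456)
(166 - 158)*(-263 + L) = (166 - 158)*(-263 + 456) = 8*193 = 1544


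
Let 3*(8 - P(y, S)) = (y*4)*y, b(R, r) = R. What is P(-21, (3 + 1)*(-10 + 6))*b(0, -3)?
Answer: 0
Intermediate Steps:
P(y, S) = 8 - 4*y²/3 (P(y, S) = 8 - y*4*y/3 = 8 - 4*y*y/3 = 8 - 4*y²/3)
P(-21, (3 + 1)*(-10 + 6))*b(0, -3) = (8 - 4/3*(-21)²)*0 = (8 - 4/3*441)*0 = (8 - 588)*0 = -580*0 = 0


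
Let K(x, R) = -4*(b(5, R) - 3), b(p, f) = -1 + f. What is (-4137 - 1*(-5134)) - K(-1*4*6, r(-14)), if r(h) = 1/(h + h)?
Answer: 6866/7 ≈ 980.86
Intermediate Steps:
r(h) = 1/(2*h)
K(x, R) = 16 - 4*R (K(x, R) = -4*((-1 + R) - 3) = -4*(-4 + R) = 16 - 4*R)
(-4137 - 1*(-5134)) - K(-1*4*6, r(-14)) = (-4137 - 1*(-5134)) - (16 - 2/(-14)) = (-4137 + 5134) - (16 - 2*(-1)/14) = 997 - (16 - 4*(-1/28)) = 997 - (16 + ⅐) = 997 - 1*113/7 = 997 - 113/7 = 6866/7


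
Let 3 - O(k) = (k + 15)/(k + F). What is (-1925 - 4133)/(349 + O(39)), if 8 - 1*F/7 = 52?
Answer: -814801/47371 ≈ -17.200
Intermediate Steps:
F = -308 (F = 56 - 7*52 = 56 - 364 = -308)
O(k) = 3 - (15 + k)/(-308 + k) (O(k) = 3 - (k + 15)/(k - 308) = 3 - (15 + k)/(-308 + k))
(-1925 - 4133)/(349 + O(39)) = (-1925 - 4133)/(349 + (-939 + 2*39)/(-308 + 39)) = -6058/(349 + (-939 + 78)/(-269)) = -6058/(349 - 1/269*(-861)) = -6058/(349 + 861/269) = -6058/94742/269 = -6058*269/94742 = -814801/47371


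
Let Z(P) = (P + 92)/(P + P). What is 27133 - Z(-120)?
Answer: 1627973/60 ≈ 27133.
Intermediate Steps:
Z(P) = (92 + P)/(2*P) (Z(P) = (92 + P)/((2*P)) = (92 + P)*(1/(2*P)) = (92 + P)/(2*P))
27133 - Z(-120) = 27133 - (92 - 120)/(2*(-120)) = 27133 - (-1)*(-28)/(2*120) = 27133 - 1*7/60 = 27133 - 7/60 = 1627973/60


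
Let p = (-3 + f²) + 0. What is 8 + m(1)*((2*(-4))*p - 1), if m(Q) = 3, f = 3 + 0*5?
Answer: -139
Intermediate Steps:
f = 3 (f = 3 + 0 = 3)
p = 6 (p = (-3 + 3²) + 0 = (-3 + 9) + 0 = 6 + 0 = 6)
8 + m(1)*((2*(-4))*p - 1) = 8 + 3*((2*(-4))*6 - 1) = 8 + 3*(-8*6 - 1) = 8 + 3*(-48 - 1) = 8 + 3*(-49) = 8 - 147 = -139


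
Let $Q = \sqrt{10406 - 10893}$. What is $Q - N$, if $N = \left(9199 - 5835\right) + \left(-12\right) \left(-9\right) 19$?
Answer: $-5416 + i \sqrt{487} \approx -5416.0 + 22.068 i$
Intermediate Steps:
$N = 5416$ ($N = 3364 + 108 \cdot 19 = 3364 + 2052 = 5416$)
$Q = i \sqrt{487}$ ($Q = \sqrt{-487} = i \sqrt{487} \approx 22.068 i$)
$Q - N = i \sqrt{487} - 5416 = -5416 + i \sqrt{487}$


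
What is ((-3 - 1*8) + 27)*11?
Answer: 176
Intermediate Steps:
((-3 - 1*8) + 27)*11 = ((-3 - 8) + 27)*11 = (-11 + 27)*11 = 16*11 = 176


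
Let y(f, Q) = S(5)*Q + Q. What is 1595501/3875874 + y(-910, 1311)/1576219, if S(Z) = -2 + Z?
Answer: 2535184073975/6109226240406 ≈ 0.41498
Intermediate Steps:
y(f, Q) = 4*Q (y(f, Q) = (-2 + 5)*Q + Q = 3*Q + Q = 4*Q)
1595501/3875874 + y(-910, 1311)/1576219 = 1595501/3875874 + (4*1311)/1576219 = 1595501*(1/3875874) + 5244*(1/1576219) = 1595501/3875874 + 5244/1576219 = 2535184073975/6109226240406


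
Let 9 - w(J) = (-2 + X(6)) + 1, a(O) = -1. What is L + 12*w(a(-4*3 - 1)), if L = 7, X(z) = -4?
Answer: 175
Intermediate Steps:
w(J) = 14 (w(J) = 9 - ((-2 - 4) + 1) = 9 - (-6 + 1) = 9 - 1*(-5) = 9 + 5 = 14)
L + 12*w(a(-4*3 - 1)) = 7 + 12*14 = 7 + 168 = 175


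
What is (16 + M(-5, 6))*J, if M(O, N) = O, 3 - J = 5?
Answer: -22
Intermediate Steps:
J = -2 (J = 3 - 1*5 = 3 - 5 = -2)
(16 + M(-5, 6))*J = (16 - 5)*(-2) = 11*(-2) = -22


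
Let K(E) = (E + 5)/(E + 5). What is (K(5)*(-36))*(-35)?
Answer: 1260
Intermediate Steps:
K(E) = 1 (K(E) = (5 + E)/(5 + E) = 1)
(K(5)*(-36))*(-35) = (1*(-36))*(-35) = -36*(-35) = 1260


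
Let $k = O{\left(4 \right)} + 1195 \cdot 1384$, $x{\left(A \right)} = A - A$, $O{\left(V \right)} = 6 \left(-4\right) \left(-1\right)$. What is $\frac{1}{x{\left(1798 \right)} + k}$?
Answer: $\frac{1}{1653904} \approx 6.0463 \cdot 10^{-7}$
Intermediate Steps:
$O{\left(V \right)} = 24$ ($O{\left(V \right)} = \left(-24\right) \left(-1\right) = 24$)
$x{\left(A \right)} = 0$
$k = 1653904$ ($k = 24 + 1195 \cdot 1384 = 24 + 1653880 = 1653904$)
$\frac{1}{x{\left(1798 \right)} + k} = \frac{1}{0 + 1653904} = \frac{1}{1653904}$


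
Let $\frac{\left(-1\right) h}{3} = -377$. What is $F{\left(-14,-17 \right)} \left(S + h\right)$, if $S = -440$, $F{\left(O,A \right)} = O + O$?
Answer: $-19348$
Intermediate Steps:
$h = 1131$ ($h = \left(-3\right) \left(-377\right) = 1131$)
$F{\left(O,A \right)} = 2 O$
$F{\left(-14,-17 \right)} \left(S + h\right) = 2 \left(-14\right) \left(-440 + 1131\right) = \left(-28\right) 691 = -19348$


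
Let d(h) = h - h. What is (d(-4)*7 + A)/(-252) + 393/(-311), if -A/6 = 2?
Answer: -7942/6531 ≈ -1.2160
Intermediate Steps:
d(h) = 0
A = -12 (A = -6*2 = -12)
(d(-4)*7 + A)/(-252) + 393/(-311) = (0*7 - 12)/(-252) + 393/(-311) = (0 - 12)*(-1/252) + 393*(-1/311) = -12*(-1/252) - 393/311 = 1/21 - 393/311 = -7942/6531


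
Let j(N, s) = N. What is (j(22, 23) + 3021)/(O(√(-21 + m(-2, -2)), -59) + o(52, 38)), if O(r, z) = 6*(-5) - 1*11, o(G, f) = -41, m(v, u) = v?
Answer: -3043/82 ≈ -37.110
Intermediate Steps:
O(r, z) = -41 (O(r, z) = -30 - 11 = -41)
(j(22, 23) + 3021)/(O(√(-21 + m(-2, -2)), -59) + o(52, 38)) = (22 + 3021)/(-41 - 41) = 3043/(-82) = 3043*(-1/82) = -3043/82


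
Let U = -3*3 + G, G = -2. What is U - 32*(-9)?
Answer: 277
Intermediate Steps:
U = -11 (U = -3*3 - 2 = -9 - 2 = -11)
U - 32*(-9) = -11 - 32*(-9) = -11 + 288 = 277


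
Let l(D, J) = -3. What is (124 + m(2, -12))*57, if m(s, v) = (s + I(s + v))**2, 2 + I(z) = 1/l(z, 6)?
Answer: 21223/3 ≈ 7074.3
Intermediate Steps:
I(z) = -7/3 (I(z) = -2 + 1/(-3) = -2 - 1/3 = -7/3)
m(s, v) = (-7/3 + s)**2 (m(s, v) = (s - 7/3)**2 = (-7/3 + s)**2)
(124 + m(2, -12))*57 = (124 + (7 - 3*2)**2/9)*57 = (124 + (7 - 6)**2/9)*57 = (124 + (1/9)*1**2)*57 = (124 + (1/9)*1)*57 = (124 + 1/9)*57 = (1117/9)*57 = 21223/3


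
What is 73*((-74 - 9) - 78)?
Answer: -11753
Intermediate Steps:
73*((-74 - 9) - 78) = 73*(-83 - 78) = 73*(-161) = -11753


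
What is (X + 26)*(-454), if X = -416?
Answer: 177060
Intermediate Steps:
(X + 26)*(-454) = (-416 + 26)*(-454) = -390*(-454) = 177060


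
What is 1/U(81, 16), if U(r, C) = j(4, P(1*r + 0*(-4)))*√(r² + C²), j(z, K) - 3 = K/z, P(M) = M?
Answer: 4*√6817/633981 ≈ 0.00052093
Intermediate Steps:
j(z, K) = 3 + K/z
U(r, C) = √(C² + r²)*(3 + r/4) (U(r, C) = (3 + (1*r + 0*(-4))/4)*√(r² + C²) = (3 + (r + 0)*(¼))*√(C² + r²) = (3 + r*(¼))*√(C² + r²) = (3 + r/4)*√(C² + r²) = √(C² + r²)*(3 + r/4))
1/U(81, 16) = 1/(√(16² + 81²)*(12 + 81)/4) = 1/((¼)*√(256 + 6561)*93) = 1/((¼)*√6817*93) = 1/(93*√6817/4) = 4*√6817/633981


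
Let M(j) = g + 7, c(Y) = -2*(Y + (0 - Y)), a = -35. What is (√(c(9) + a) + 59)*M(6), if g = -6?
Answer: 59 + I*√35 ≈ 59.0 + 5.9161*I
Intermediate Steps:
c(Y) = 0 (c(Y) = -2*(Y - Y) = -2*0 = 0)
M(j) = 1 (M(j) = -6 + 7 = 1)
(√(c(9) + a) + 59)*M(6) = (√(0 - 35) + 59)*1 = (√(-35) + 59)*1 = (I*√35 + 59)*1 = (59 + I*√35)*1 = 59 + I*√35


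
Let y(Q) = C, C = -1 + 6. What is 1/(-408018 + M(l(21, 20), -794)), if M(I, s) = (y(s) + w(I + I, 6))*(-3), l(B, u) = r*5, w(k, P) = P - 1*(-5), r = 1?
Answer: -1/408066 ≈ -2.4506e-6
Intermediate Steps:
w(k, P) = 5 + P (w(k, P) = P + 5 = 5 + P)
l(B, u) = 5 (l(B, u) = 1*5 = 5)
C = 5
y(Q) = 5
M(I, s) = -48 (M(I, s) = (5 + (5 + 6))*(-3) = (5 + 11)*(-3) = 16*(-3) = -48)
1/(-408018 + M(l(21, 20), -794)) = 1/(-408018 - 48) = 1/(-408066) = -1/408066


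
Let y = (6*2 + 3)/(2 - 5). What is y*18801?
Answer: -94005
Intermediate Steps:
y = -5 (y = (12 + 3)/(-3) = 15*(-1/3) = -5)
y*18801 = -5*18801 = -94005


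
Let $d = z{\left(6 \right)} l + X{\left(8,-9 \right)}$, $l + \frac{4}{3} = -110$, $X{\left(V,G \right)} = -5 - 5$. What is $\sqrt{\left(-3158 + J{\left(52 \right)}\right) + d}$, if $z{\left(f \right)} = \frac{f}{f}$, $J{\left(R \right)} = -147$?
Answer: $\frac{i \sqrt{30837}}{3} \approx 58.535 i$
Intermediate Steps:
$X{\left(V,G \right)} = -10$
$l = - \frac{334}{3}$ ($l = - \frac{4}{3} - 110 = - \frac{334}{3} \approx -111.33$)
$z{\left(f \right)} = 1$
$d = - \frac{364}{3}$ ($d = 1 \left(- \frac{334}{3}\right) - 10 = - \frac{334}{3} - 10 = - \frac{364}{3} \approx -121.33$)
$\sqrt{\left(-3158 + J{\left(52 \right)}\right) + d} = \sqrt{\left(-3158 - 147\right) - \frac{364}{3}} = \sqrt{-3305 - \frac{364}{3}} = \sqrt{- \frac{10279}{3}} = \frac{i \sqrt{30837}}{3}$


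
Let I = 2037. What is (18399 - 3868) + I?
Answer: 16568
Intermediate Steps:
(18399 - 3868) + I = (18399 - 3868) + 2037 = 14531 + 2037 = 16568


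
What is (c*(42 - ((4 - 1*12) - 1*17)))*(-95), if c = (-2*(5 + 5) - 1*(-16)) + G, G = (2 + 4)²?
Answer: -203680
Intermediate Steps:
G = 36 (G = 6² = 36)
c = 32 (c = (-2*(5 + 5) - 1*(-16)) + 36 = (-2*10 + 16) + 36 = (-20 + 16) + 36 = -4 + 36 = 32)
(c*(42 - ((4 - 1*12) - 1*17)))*(-95) = (32*(42 - ((4 - 1*12) - 1*17)))*(-95) = (32*(42 - ((4 - 12) - 17)))*(-95) = (32*(42 - (-8 - 17)))*(-95) = (32*(42 - 1*(-25)))*(-95) = (32*(42 + 25))*(-95) = (32*67)*(-95) = 2144*(-95) = -203680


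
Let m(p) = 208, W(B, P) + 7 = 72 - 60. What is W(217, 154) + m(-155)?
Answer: 213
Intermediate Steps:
W(B, P) = 5 (W(B, P) = -7 + (72 - 60) = -7 + 12 = 5)
W(217, 154) + m(-155) = 5 + 208 = 213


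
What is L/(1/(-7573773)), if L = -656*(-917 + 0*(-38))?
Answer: -4556018295696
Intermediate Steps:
L = 601552 (L = -656*(-917 + 0) = -656*(-917) = 601552)
L/(1/(-7573773)) = 601552/(1/(-7573773)) = 601552/(-1/7573773) = 601552*(-7573773) = -4556018295696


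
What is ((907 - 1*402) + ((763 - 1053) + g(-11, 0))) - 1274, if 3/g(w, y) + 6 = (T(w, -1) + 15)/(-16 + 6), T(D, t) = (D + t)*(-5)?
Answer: -9533/9 ≈ -1059.2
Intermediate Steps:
T(D, t) = -5*D - 5*t
g(w, y) = 3/(-8 + w/2) (g(w, y) = 3/(-6 + ((-5*w - 5*(-1)) + 15)/(-16 + 6)) = 3/(-6 + ((-5*w + 5) + 15)/(-10)) = 3/(-6 + ((5 - 5*w) + 15)*(-⅒)) = 3/(-6 + (20 - 5*w)*(-⅒)) = 3/(-6 + (-2 + w/2)) = 3/(-8 + w/2))
((907 - 1*402) + ((763 - 1053) + g(-11, 0))) - 1274 = ((907 - 1*402) + ((763 - 1053) + 6/(-16 - 11))) - 1274 = ((907 - 402) + (-290 + 6/(-27))) - 1274 = (505 + (-290 + 6*(-1/27))) - 1274 = (505 + (-290 - 2/9)) - 1274 = (505 - 2612/9) - 1274 = 1933/9 - 1274 = -9533/9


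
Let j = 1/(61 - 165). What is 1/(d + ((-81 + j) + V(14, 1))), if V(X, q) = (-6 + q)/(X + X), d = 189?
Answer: 728/78487 ≈ 0.0092754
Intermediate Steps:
j = -1/104 (j = 1/(-104) = -1/104 ≈ -0.0096154)
V(X, q) = (-6 + q)/(2*X) (V(X, q) = (-6 + q)/((2*X)) = (-6 + q)*(1/(2*X)) = (-6 + q)/(2*X))
1/(d + ((-81 + j) + V(14, 1))) = 1/(189 + ((-81 - 1/104) + (½)*(-6 + 1)/14)) = 1/(189 + (-8425/104 + (½)*(1/14)*(-5))) = 1/(189 + (-8425/104 - 5/28)) = 1/(189 - 59105/728) = 1/(78487/728) = 728/78487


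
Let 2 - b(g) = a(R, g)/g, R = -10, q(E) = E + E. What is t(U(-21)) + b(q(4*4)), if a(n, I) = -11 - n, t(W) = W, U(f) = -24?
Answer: -703/32 ≈ -21.969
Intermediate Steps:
q(E) = 2*E
b(g) = 2 + 1/g (b(g) = 2 - (-11 - 1*(-10))/g = 2 - (-11 + 10)/g = 2 - (-1)/g = 2 + 1/g)
t(U(-21)) + b(q(4*4)) = -24 + (2 + 1/(2*(4*4))) = -24 + (2 + 1/(2*16)) = -24 + (2 + 1/32) = -24 + 65/32 = -703/32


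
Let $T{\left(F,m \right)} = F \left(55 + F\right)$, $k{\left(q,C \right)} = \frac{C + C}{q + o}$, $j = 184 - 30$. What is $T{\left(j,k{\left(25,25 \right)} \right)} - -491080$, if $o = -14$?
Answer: $523266$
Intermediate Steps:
$j = 154$
$k{\left(q,C \right)} = \frac{2 C}{-14 + q}$ ($k{\left(q,C \right)} = \frac{C + C}{q - 14} = \frac{2 C}{-14 + q}$)
$T{\left(j,k{\left(25,25 \right)} \right)} - -491080 = 154 \left(55 + 154\right) - -491080 = 154 \cdot 209 + 491080 = 32186 + 491080 = 523266$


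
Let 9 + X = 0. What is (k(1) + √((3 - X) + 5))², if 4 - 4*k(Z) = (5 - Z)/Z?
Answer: 17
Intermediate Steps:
X = -9 (X = -9 + 0 = -9)
k(Z) = 1 - (5 - Z)/(4*Z)
(k(1) + √((3 - X) + 5))² = ((5/4)*(-1 + 1)/1 + √((3 - 1*(-9)) + 5))² = ((5/4)*1*0 + √((3 + 9) + 5))² = (0 + √(12 + 5))² = (0 + √17)² = (√17)² = 17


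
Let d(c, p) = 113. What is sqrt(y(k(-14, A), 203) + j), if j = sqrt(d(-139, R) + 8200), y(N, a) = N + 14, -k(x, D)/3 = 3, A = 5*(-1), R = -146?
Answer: sqrt(5 + sqrt(8313)) ≈ 9.8069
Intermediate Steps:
A = -5
k(x, D) = -9 (k(x, D) = -3*3 = -9)
y(N, a) = 14 + N
j = sqrt(8313) (j = sqrt(113 + 8200) = sqrt(8313) ≈ 91.176)
sqrt(y(k(-14, A), 203) + j) = sqrt((14 - 9) + sqrt(8313)) = sqrt(5 + sqrt(8313))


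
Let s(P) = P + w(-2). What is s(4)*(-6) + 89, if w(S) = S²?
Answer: 41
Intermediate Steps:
s(P) = 4 + P (s(P) = P + (-2)² = P + 4 = 4 + P)
s(4)*(-6) + 89 = (4 + 4)*(-6) + 89 = 8*(-6) + 89 = -48 + 89 = 41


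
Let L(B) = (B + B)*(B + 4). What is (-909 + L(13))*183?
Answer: -85461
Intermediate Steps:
L(B) = 2*B*(4 + B) (L(B) = (2*B)*(4 + B) = 2*B*(4 + B))
(-909 + L(13))*183 = (-909 + 2*13*(4 + 13))*183 = (-909 + 2*13*17)*183 = (-909 + 442)*183 = -467*183 = -85461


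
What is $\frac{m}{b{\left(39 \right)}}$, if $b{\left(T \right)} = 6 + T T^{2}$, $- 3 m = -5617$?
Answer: $\frac{5617}{177975} \approx 0.031561$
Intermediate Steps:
$m = \frac{5617}{3}$ ($m = \left(- \frac{1}{3}\right) \left(-5617\right) = \frac{5617}{3} \approx 1872.3$)
$b{\left(T \right)} = 6 + T^{3}$
$\frac{m}{b{\left(39 \right)}} = \frac{5617}{3 \left(6 + 39^{3}\right)} = \frac{5617}{3 \left(6 + 59319\right)} = \frac{5617}{3 \cdot 59325} = \frac{5617}{3} \cdot \frac{1}{59325} = \frac{5617}{177975}$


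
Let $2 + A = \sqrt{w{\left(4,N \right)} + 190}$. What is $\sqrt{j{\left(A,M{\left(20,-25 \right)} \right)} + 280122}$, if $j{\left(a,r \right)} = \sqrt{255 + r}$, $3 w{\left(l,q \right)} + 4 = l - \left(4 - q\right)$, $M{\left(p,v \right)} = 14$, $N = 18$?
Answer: $\sqrt{280122 + \sqrt{269}} \approx 529.28$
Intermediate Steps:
$w{\left(l,q \right)} = - \frac{8}{3} + \frac{l}{3} + \frac{q}{3}$ ($w{\left(l,q \right)} = - \frac{4}{3} + \frac{l - \left(4 - q\right)}{3} = - \frac{4}{3} + \frac{l + \left(-4 + q\right)}{3} = - \frac{4}{3} + \frac{-4 + l + q}{3} = - \frac{4}{3} + \left(- \frac{4}{3} + \frac{l}{3} + \frac{q}{3}\right) = - \frac{8}{3} + \frac{l}{3} + \frac{q}{3}$)
$A = -2 + \frac{2 \sqrt{438}}{3}$ ($A = -2 + \sqrt{\left(- \frac{8}{3} + \frac{1}{3} \cdot 4 + \frac{1}{3} \cdot 18\right) + 190} = -2 + \sqrt{\left(- \frac{8}{3} + \frac{4}{3} + 6\right) + 190} = -2 + \sqrt{\frac{14}{3} + 190} = -2 + \sqrt{\frac{584}{3}} = -2 + \frac{2 \sqrt{438}}{3} \approx 11.952$)
$\sqrt{j{\left(A,M{\left(20,-25 \right)} \right)} + 280122} = \sqrt{\sqrt{255 + 14} + 280122} = \sqrt{\sqrt{269} + 280122} = \sqrt{280122 + \sqrt{269}}$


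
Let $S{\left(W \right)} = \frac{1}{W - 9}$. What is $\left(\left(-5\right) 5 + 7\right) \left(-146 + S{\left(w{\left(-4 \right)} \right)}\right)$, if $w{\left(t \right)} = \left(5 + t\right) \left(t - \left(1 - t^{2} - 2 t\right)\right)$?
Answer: $2631$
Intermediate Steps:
$w{\left(t \right)} = \left(5 + t\right) \left(-1 + t^{2} + 3 t\right)$ ($w{\left(t \right)} = \left(5 + t\right) \left(t + \left(-1 + t^{2} + 2 t\right)\right) = \left(5 + t\right) \left(-1 + t^{2} + 3 t\right)$)
$S{\left(W \right)} = \frac{1}{-9 + W}$
$\left(\left(-5\right) 5 + 7\right) \left(-146 + S{\left(w{\left(-4 \right)} \right)}\right) = \left(\left(-5\right) 5 + 7\right) \left(-146 + \frac{1}{-9 + \left(-5 + \left(-4\right)^{3} + 8 \left(-4\right)^{2} + 14 \left(-4\right)\right)}\right) = \left(-25 + 7\right) \left(-146 + \frac{1}{-9 - -3}\right) = - 18 \left(-146 + \frac{1}{-9 - -3}\right) = - 18 \left(-146 + \frac{1}{-9 + 3}\right) = - 18 \left(-146 + \frac{1}{-6}\right) = - 18 \left(-146 - \frac{1}{6}\right) = \left(-18\right) \left(- \frac{877}{6}\right) = 2631$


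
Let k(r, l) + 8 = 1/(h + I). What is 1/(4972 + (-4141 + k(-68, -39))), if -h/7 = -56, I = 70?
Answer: 462/380227 ≈ 0.0012151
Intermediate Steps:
h = 392 (h = -7*(-56) = 392)
k(r, l) = -3695/462 (k(r, l) = -8 + 1/(392 + 70) = -8 + 1/462 = -3695/462)
1/(4972 + (-4141 + k(-68, -39))) = 1/(4972 + (-4141 - 3695/462)) = 1/(4972 - 1916837/462) = 1/(380227/462) = 462/380227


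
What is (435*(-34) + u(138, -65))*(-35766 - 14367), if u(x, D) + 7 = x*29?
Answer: 541185735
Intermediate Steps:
u(x, D) = -7 + 29*x (u(x, D) = -7 + x*29 = -7 + 29*x)
(435*(-34) + u(138, -65))*(-35766 - 14367) = (435*(-34) + (-7 + 29*138))*(-35766 - 14367) = (-14790 + (-7 + 4002))*(-50133) = (-14790 + 3995)*(-50133) = -10795*(-50133) = 541185735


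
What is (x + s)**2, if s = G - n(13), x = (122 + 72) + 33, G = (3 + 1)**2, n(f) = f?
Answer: 52900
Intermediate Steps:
G = 16 (G = 4**2 = 16)
x = 227 (x = 194 + 33 = 227)
s = 3 (s = 16 - 1*13 = 16 - 13 = 3)
(x + s)**2 = (227 + 3)**2 = 230**2 = 52900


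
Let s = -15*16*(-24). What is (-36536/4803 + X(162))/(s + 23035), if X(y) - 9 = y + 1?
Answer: 157916/27660477 ≈ 0.0057091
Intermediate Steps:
s = 5760 (s = -240*(-24) = 5760)
X(y) = 10 + y (X(y) = 9 + (y + 1) = 9 + (1 + y) = 10 + y)
(-36536/4803 + X(162))/(s + 23035) = (-36536/4803 + (10 + 162))/(5760 + 23035) = (-36536*1/4803 + 172)/28795 = (-36536/4803 + 172)*(1/28795) = (789580/4803)*(1/28795) = 157916/27660477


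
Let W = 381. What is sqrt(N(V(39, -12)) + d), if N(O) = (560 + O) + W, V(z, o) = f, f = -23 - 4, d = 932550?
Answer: 2*sqrt(233366) ≈ 966.16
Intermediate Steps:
f = -27
V(z, o) = -27
N(O) = 941 + O (N(O) = (560 + O) + 381 = 941 + O)
sqrt(N(V(39, -12)) + d) = sqrt((941 - 27) + 932550) = sqrt(914 + 932550) = sqrt(933464) = 2*sqrt(233366)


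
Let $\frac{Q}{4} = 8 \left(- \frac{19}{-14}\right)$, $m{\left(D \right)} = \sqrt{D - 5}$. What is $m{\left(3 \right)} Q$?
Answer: $\frac{304 i \sqrt{2}}{7} \approx 61.417 i$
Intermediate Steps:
$m{\left(D \right)} = \sqrt{-5 + D}$
$Q = \frac{304}{7}$ ($Q = 4 \cdot 8 \left(- \frac{19}{-14}\right) = 4 \cdot 8 \left(\left(-19\right) \left(- \frac{1}{14}\right)\right) = 4 \cdot 8 \cdot \frac{19}{14} = 4 \cdot \frac{76}{7} = \frac{304}{7} \approx 43.429$)
$m{\left(3 \right)} Q = \sqrt{-5 + 3} \cdot \frac{304}{7} = \sqrt{-2} \cdot \frac{304}{7} = i \sqrt{2} \cdot \frac{304}{7} = \frac{304 i \sqrt{2}}{7}$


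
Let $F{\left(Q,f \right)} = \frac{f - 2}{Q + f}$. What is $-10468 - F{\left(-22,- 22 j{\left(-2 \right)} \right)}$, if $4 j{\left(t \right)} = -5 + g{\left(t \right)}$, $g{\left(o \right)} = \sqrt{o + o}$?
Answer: $- \frac{115167}{11} - \frac{16 i}{11} \approx -10470.0 - 1.4545 i$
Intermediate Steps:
$g{\left(o \right)} = \sqrt{2} \sqrt{o}$ ($g{\left(o \right)} = \sqrt{2 o} = \sqrt{2} \sqrt{o}$)
$j{\left(t \right)} = - \frac{5}{4} + \frac{\sqrt{2} \sqrt{t}}{4}$ ($j{\left(t \right)} = \frac{-5 + \sqrt{2} \sqrt{t}}{4} = - \frac{5}{4} + \frac{\sqrt{2} \sqrt{t}}{4}$)
$F{\left(Q,f \right)} = \frac{-2 + f}{Q + f}$
$-10468 - F{\left(-22,- 22 j{\left(-2 \right)} \right)} = -10468 - \frac{-2 - 22 \left(- \frac{5}{4} + \frac{\sqrt{2} \sqrt{-2}}{4}\right)}{-22 - 22 \left(- \frac{5}{4} + \frac{\sqrt{2} \sqrt{-2}}{4}\right)} = -10468 - \frac{-2 - 22 \left(- \frac{5}{4} + \frac{\sqrt{2} i \sqrt{2}}{4}\right)}{-22 - 22 \left(- \frac{5}{4} + \frac{\sqrt{2} i \sqrt{2}}{4}\right)} = -10468 - \frac{-2 - 22 \left(- \frac{5}{4} + \frac{i}{2}\right)}{-22 - 22 \left(- \frac{5}{4} + \frac{i}{2}\right)} = -10468 - \frac{-2 + \left(\frac{55}{2} - 11 i\right)}{-22 + \left(\frac{55}{2} - 11 i\right)} = -10468 - \frac{\frac{51}{2} - 11 i}{\frac{11}{2} - 11 i} = -10468 - \frac{4 \left(\frac{11}{2} + 11 i\right)}{605} \left(\frac{51}{2} - 11 i\right) = -10468 - \frac{4 \left(\frac{11}{2} + 11 i\right) \left(\frac{51}{2} - 11 i\right)}{605}$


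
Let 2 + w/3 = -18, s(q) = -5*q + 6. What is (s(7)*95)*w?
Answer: 165300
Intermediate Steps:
s(q) = 6 - 5*q
w = -60 (w = -6 + 3*(-18) = -6 - 54 = -60)
(s(7)*95)*w = ((6 - 5*7)*95)*(-60) = ((6 - 35)*95)*(-60) = -29*95*(-60) = -2755*(-60) = 165300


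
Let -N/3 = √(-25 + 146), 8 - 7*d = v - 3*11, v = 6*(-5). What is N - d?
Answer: -302/7 ≈ -43.143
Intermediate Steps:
v = -30
d = 71/7 (d = 8/7 - (-30 - 3*11)/7 = 8/7 - (-30 - 33)/7 = 8/7 - ⅐*(-63) = 8/7 + 9 = 71/7 ≈ 10.143)
N = -33 (N = -3*√(-25 + 146) = -3*√121 = -3*11 = -33)
N - d = -33 - 1*71/7 = -33 - 71/7 = -302/7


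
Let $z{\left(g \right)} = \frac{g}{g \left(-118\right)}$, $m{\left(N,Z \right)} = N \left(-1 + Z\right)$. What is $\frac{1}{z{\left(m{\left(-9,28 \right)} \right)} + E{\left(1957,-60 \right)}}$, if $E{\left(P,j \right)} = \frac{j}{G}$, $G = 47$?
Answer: $- \frac{5546}{7127} \approx -0.77817$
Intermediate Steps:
$E{\left(P,j \right)} = \frac{j}{47}$
$z{\left(g \right)} = - \frac{1}{118}$ ($z{\left(g \right)} = \frac{g}{\left(-118\right) g} = g \left(- \frac{1}{118 g}\right) = - \frac{1}{118}$)
$\frac{1}{z{\left(m{\left(-9,28 \right)} \right)} + E{\left(1957,-60 \right)}} = \frac{1}{- \frac{1}{118} + \frac{1}{47} \left(-60\right)} = \frac{1}{- \frac{1}{118} - \frac{60}{47}} = \frac{1}{- \frac{7127}{5546}} = - \frac{5546}{7127}$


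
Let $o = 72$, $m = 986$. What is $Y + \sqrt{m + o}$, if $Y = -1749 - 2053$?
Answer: $-3802 + 23 \sqrt{2} \approx -3769.5$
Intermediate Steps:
$Y = -3802$ ($Y = -1749 - 2053 = -3802$)
$Y + \sqrt{m + o} = -3802 + \sqrt{986 + 72} = -3802 + \sqrt{1058} = -3802 + 23 \sqrt{2}$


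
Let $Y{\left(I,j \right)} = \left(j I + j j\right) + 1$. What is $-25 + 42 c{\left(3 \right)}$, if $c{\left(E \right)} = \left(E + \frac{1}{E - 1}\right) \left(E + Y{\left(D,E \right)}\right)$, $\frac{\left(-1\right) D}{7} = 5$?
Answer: $-13549$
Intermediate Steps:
$D = -35$ ($D = \left(-7\right) 5 = -35$)
$Y{\left(I,j \right)} = 1 + j^{2} + I j$ ($Y{\left(I,j \right)} = \left(I j + j^{2}\right) + 1 = \left(j^{2} + I j\right) + 1 = 1 + j^{2} + I j$)
$c{\left(E \right)} = \left(E + \frac{1}{-1 + E}\right) \left(1 + E^{2} - 34 E\right)$ ($c{\left(E \right)} = \left(E + \frac{1}{E - 1}\right) \left(E + \left(1 + E^{2} - 35 E\right)\right) = \left(E + \frac{1}{-1 + E}\right) \left(1 + E^{2} - 34 E\right)$)
$-25 + 42 c{\left(3 \right)} = -25 + 42 \frac{1 + 3^{4} - 105 - 35 \cdot 3^{3} + 36 \cdot 3^{2}}{-1 + 3} = -25 + 42 \frac{1 + 81 - 105 - 945 + 36 \cdot 9}{2} = -25 + 42 \frac{1 + 81 - 105 - 945 + 324}{2} = -25 + 42 \cdot \frac{1}{2} \left(-644\right) = -25 + 42 \left(-322\right) = -25 - 13524 = -13549$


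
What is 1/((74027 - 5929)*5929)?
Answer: 1/403753042 ≈ 2.4768e-9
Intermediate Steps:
1/((74027 - 5929)*5929) = (1/5929)/68098 = (1/68098)*(1/5929) = 1/403753042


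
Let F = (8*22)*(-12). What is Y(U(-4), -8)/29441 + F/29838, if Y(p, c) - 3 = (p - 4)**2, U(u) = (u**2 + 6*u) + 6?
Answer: -10169285/146410093 ≈ -0.069458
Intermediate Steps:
U(u) = 6 + u**2 + 6*u
F = -2112 (F = 176*(-12) = -2112)
Y(p, c) = 3 + (-4 + p)**2 (Y(p, c) = 3 + (p - 4)**2 = 3 + (-4 + p)**2)
Y(U(-4), -8)/29441 + F/29838 = (3 + (-4 + (6 + (-4)**2 + 6*(-4)))**2)/29441 - 2112/29838 = (3 + (-4 + (6 + 16 - 24))**2)*(1/29441) - 2112*1/29838 = (3 + (-4 - 2)**2)*(1/29441) - 352/4973 = (3 + (-6)**2)*(1/29441) - 352/4973 = (3 + 36)*(1/29441) - 352/4973 = 39*(1/29441) - 352/4973 = 39/29441 - 352/4973 = -10169285/146410093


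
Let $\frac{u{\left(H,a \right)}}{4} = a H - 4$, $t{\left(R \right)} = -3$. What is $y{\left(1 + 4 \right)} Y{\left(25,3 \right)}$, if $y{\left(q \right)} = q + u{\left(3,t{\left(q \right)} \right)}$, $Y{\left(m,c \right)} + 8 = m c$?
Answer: $-3149$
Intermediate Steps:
$Y{\left(m,c \right)} = -8 + c m$ ($Y{\left(m,c \right)} = -8 + m c = -8 + c m$)
$u{\left(H,a \right)} = -16 + 4 H a$ ($u{\left(H,a \right)} = 4 \left(a H - 4\right) = 4 \left(H a - 4\right) = 4 \left(-4 + H a\right) = -16 + 4 H a$)
$y{\left(q \right)} = -52 + q$ ($y{\left(q \right)} = q + \left(-16 + 4 \cdot 3 \left(-3\right)\right) = q - 52 = -52 + q$)
$y{\left(1 + 4 \right)} Y{\left(25,3 \right)} = \left(-52 + \left(1 + 4\right)\right) \left(-8 + 3 \cdot 25\right) = \left(-52 + 5\right) \left(-8 + 75\right) = \left(-47\right) 67 = -3149$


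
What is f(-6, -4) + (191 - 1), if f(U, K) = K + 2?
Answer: 188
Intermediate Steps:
f(U, K) = 2 + K
f(-6, -4) + (191 - 1) = (2 - 4) + (191 - 1) = -2 + 190 = 188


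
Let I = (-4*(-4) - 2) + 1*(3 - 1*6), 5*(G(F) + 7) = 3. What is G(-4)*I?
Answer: -352/5 ≈ -70.400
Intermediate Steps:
G(F) = -32/5 (G(F) = -7 + (1/5)*3 = -7 + 3/5 = -32/5)
I = 11 (I = (16 - 2) + 1*(3 - 6) = 14 + 1*(-3) = 14 - 3 = 11)
G(-4)*I = -32/5*11 = -352/5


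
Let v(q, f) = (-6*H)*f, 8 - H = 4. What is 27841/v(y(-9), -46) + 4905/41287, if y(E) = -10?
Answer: 1154886487/45580848 ≈ 25.337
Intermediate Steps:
H = 4 (H = 8 - 1*4 = 8 - 4 = 4)
v(q, f) = -24*f (v(q, f) = (-6*4)*f = -24*f)
27841/v(y(-9), -46) + 4905/41287 = 27841/((-24*(-46))) + 4905/41287 = 27841/1104 + 4905*(1/41287) = 27841*(1/1104) + 4905/41287 = 27841/1104 + 4905/41287 = 1154886487/45580848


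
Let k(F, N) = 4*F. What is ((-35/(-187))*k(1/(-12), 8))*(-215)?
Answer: 7525/561 ≈ 13.414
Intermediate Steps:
((-35/(-187))*k(1/(-12), 8))*(-215) = ((-35/(-187))*(4/(-12)))*(-215) = ((-35*(-1/187))*(4*(-1/12)))*(-215) = ((35/187)*(-⅓))*(-215) = -35/561*(-215) = 7525/561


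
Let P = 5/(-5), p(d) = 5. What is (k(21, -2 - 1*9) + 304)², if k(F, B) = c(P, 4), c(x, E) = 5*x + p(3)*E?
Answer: 101761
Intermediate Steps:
P = -1 (P = 5*(-⅕) = -1)
c(x, E) = 5*E + 5*x (c(x, E) = 5*x + 5*E = 5*E + 5*x)
k(F, B) = 15 (k(F, B) = 5*4 + 5*(-1) = 20 - 5 = 15)
(k(21, -2 - 1*9) + 304)² = (15 + 304)² = 319² = 101761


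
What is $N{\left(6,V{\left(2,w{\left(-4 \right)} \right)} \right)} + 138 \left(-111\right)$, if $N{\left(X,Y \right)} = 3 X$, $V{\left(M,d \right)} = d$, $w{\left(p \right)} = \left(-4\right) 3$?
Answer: $-15300$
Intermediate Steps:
$w{\left(p \right)} = -12$
$N{\left(6,V{\left(2,w{\left(-4 \right)} \right)} \right)} + 138 \left(-111\right) = 3 \cdot 6 + 138 \left(-111\right) = 18 - 15318 = -15300$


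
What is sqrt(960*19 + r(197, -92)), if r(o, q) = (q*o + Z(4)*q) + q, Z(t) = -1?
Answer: 2*sqrt(29) ≈ 10.770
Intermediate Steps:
r(o, q) = o*q (r(o, q) = (q*o - q) + q = (o*q - q) + q = (-q + o*q) + q = o*q)
sqrt(960*19 + r(197, -92)) = sqrt(960*19 + 197*(-92)) = sqrt(18240 - 18124) = sqrt(116) = 2*sqrt(29)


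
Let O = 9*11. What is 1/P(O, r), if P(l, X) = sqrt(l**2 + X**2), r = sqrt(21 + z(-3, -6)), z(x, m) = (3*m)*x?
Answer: sqrt(2469)/4938 ≈ 0.010063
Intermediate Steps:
z(x, m) = 3*m*x
O = 99
r = 5*sqrt(3) (r = sqrt(21 + 3*(-6)*(-3)) = sqrt(21 + 54) = sqrt(75) = 5*sqrt(3) ≈ 8.6602)
P(l, X) = sqrt(X**2 + l**2)
1/P(O, r) = 1/(sqrt((5*sqrt(3))**2 + 99**2)) = 1/(sqrt(75 + 9801)) = 1/(sqrt(9876)) = 1/(2*sqrt(2469)) = sqrt(2469)/4938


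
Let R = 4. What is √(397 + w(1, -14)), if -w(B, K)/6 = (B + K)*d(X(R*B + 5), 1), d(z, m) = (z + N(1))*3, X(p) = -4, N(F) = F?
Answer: I*√305 ≈ 17.464*I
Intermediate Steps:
d(z, m) = 3 + 3*z (d(z, m) = (z + 1)*3 = (1 + z)*3 = 3 + 3*z)
w(B, K) = 54*B + 54*K (w(B, K) = -6*(B + K)*(3 + 3*(-4)) = -6*(B + K)*(3 - 12) = -6*(B + K)*(-9) = -6*(-9*B - 9*K) = 54*B + 54*K)
√(397 + w(1, -14)) = √(397 + (54*1 + 54*(-14))) = √(397 + (54 - 756)) = √(397 - 702) = √(-305) = I*√305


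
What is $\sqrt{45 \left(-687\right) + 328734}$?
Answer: $3 \sqrt{33091} \approx 545.73$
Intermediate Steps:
$\sqrt{45 \left(-687\right) + 328734} = \sqrt{-30915 + 328734} = \sqrt{297819} = 3 \sqrt{33091}$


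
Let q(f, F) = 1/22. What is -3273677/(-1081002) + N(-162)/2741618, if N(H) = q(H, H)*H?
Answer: 24681700530521/8150159988399 ≈ 3.0284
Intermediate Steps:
q(f, F) = 1/22
N(H) = H/22
-3273677/(-1081002) + N(-162)/2741618 = -3273677/(-1081002) + ((1/22)*(-162))/2741618 = -3273677*(-1/1081002) - 81/11*1/2741618 = 3273677/1081002 - 81/30157798 = 24681700530521/8150159988399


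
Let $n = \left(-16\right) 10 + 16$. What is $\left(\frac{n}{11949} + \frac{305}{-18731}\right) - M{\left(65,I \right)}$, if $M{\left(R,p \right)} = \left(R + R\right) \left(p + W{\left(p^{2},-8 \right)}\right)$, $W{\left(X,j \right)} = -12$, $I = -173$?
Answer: $\frac{1794261916747}{74605573} \approx 24050.0$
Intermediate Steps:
$M{\left(R,p \right)} = 2 R \left(-12 + p\right)$ ($M{\left(R,p \right)} = \left(R + R\right) \left(p - 12\right) = 2 R \left(-12 + p\right)$)
$n = -144$ ($n = -160 + 16 = -144$)
$\left(\frac{n}{11949} + \frac{305}{-18731}\right) - M{\left(65,I \right)} = \left(- \frac{144}{11949} + \frac{305}{-18731}\right) - 2 \cdot 65 \left(-12 - 173\right) = \left(\left(-144\right) \frac{1}{11949} + 305 \left(- \frac{1}{18731}\right)\right) - 2 \cdot 65 \left(-185\right) = \left(- \frac{48}{3983} - \frac{305}{18731}\right) - -24050 = - \frac{2113903}{74605573} + 24050 = \frac{1794261916747}{74605573}$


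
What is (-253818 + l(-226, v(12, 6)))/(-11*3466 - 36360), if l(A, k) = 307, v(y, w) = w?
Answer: 253511/74486 ≈ 3.4035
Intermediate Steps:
(-253818 + l(-226, v(12, 6)))/(-11*3466 - 36360) = (-253818 + 307)/(-11*3466 - 36360) = -253511/(-38126 - 36360) = -253511/(-74486) = -253511*(-1/74486) = 253511/74486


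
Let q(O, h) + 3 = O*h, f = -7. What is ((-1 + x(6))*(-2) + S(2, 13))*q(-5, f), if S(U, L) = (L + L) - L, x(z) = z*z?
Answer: -1824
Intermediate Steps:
x(z) = z²
S(U, L) = L (S(U, L) = 2*L - L = L)
q(O, h) = -3 + O*h
((-1 + x(6))*(-2) + S(2, 13))*q(-5, f) = ((-1 + 6²)*(-2) + 13)*(-3 - 5*(-7)) = ((-1 + 36)*(-2) + 13)*(-3 + 35) = (35*(-2) + 13)*32 = (-70 + 13)*32 = -57*32 = -1824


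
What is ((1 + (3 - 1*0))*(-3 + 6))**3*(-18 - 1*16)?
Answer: -58752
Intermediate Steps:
((1 + (3 - 1*0))*(-3 + 6))**3*(-18 - 1*16) = ((1 + (3 + 0))*3)**3*(-18 - 16) = ((1 + 3)*3)**3*(-34) = (4*3)**3*(-34) = 12**3*(-34) = 1728*(-34) = -58752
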